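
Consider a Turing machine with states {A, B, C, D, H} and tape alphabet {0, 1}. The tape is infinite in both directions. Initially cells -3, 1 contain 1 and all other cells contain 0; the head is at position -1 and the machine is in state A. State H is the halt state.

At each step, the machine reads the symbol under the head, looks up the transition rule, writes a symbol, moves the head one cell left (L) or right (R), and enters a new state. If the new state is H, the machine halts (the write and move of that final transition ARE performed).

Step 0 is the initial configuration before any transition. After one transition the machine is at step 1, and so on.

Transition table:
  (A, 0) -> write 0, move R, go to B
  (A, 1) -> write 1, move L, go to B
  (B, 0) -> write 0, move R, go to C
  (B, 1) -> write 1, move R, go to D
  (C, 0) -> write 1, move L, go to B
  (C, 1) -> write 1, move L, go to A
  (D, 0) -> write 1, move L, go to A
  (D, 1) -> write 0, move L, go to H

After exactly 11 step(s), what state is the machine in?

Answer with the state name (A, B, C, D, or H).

Answer: D

Derivation:
Step 1: in state A at pos -1, read 0 -> (A,0)->write 0,move R,goto B. Now: state=B, head=0, tape[-4..2]=0100010 (head:     ^)
Step 2: in state B at pos 0, read 0 -> (B,0)->write 0,move R,goto C. Now: state=C, head=1, tape[-4..2]=0100010 (head:      ^)
Step 3: in state C at pos 1, read 1 -> (C,1)->write 1,move L,goto A. Now: state=A, head=0, tape[-4..2]=0100010 (head:     ^)
Step 4: in state A at pos 0, read 0 -> (A,0)->write 0,move R,goto B. Now: state=B, head=1, tape[-4..2]=0100010 (head:      ^)
Step 5: in state B at pos 1, read 1 -> (B,1)->write 1,move R,goto D. Now: state=D, head=2, tape[-4..3]=01000100 (head:       ^)
Step 6: in state D at pos 2, read 0 -> (D,0)->write 1,move L,goto A. Now: state=A, head=1, tape[-4..3]=01000110 (head:      ^)
Step 7: in state A at pos 1, read 1 -> (A,1)->write 1,move L,goto B. Now: state=B, head=0, tape[-4..3]=01000110 (head:     ^)
Step 8: in state B at pos 0, read 0 -> (B,0)->write 0,move R,goto C. Now: state=C, head=1, tape[-4..3]=01000110 (head:      ^)
Step 9: in state C at pos 1, read 1 -> (C,1)->write 1,move L,goto A. Now: state=A, head=0, tape[-4..3]=01000110 (head:     ^)
Step 10: in state A at pos 0, read 0 -> (A,0)->write 0,move R,goto B. Now: state=B, head=1, tape[-4..3]=01000110 (head:      ^)
Step 11: in state B at pos 1, read 1 -> (B,1)->write 1,move R,goto D. Now: state=D, head=2, tape[-4..3]=01000110 (head:       ^)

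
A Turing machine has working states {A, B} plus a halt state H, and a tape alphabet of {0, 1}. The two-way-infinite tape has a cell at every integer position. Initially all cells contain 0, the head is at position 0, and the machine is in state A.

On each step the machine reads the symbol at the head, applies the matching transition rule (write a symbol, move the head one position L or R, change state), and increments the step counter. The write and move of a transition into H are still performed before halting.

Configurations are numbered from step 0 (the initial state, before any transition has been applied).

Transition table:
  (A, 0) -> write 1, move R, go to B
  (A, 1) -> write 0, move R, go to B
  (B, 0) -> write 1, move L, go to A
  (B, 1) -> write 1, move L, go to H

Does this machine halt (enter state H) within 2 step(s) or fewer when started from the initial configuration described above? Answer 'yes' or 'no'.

Step 1: in state A at pos 0, read 0 -> (A,0)->write 1,move R,goto B. Now: state=B, head=1, tape[-1..2]=0100 (head:   ^)
Step 2: in state B at pos 1, read 0 -> (B,0)->write 1,move L,goto A. Now: state=A, head=0, tape[-1..2]=0110 (head:  ^)
After 2 step(s): state = A (not H) -> not halted within 2 -> no

Answer: no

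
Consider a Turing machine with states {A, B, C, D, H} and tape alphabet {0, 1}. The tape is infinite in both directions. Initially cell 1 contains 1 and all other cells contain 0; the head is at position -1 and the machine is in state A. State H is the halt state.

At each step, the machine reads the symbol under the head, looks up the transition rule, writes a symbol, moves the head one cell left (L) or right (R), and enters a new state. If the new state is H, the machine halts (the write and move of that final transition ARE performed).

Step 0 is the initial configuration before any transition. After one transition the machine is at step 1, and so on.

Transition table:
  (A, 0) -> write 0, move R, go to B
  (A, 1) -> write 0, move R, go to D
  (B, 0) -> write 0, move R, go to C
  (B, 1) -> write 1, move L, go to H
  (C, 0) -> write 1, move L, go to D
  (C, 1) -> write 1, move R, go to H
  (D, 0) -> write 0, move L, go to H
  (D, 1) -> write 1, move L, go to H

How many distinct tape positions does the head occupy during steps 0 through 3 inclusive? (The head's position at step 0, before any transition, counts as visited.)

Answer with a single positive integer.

Answer: 4

Derivation:
Step 1: in state A at pos -1, read 0 -> (A,0)->write 0,move R,goto B. Now: state=B, head=0, tape[-2..2]=00010 (head:   ^)
Step 2: in state B at pos 0, read 0 -> (B,0)->write 0,move R,goto C. Now: state=C, head=1, tape[-2..2]=00010 (head:    ^)
Step 3: in state C at pos 1, read 1 -> (C,1)->write 1,move R,goto H. Now: state=H, head=2, tape[-2..3]=000100 (head:     ^)
Head positions at steps 0..3: starting at -1, distinct positions visited = {-1, 0, 1, 2} -> 4 position(s)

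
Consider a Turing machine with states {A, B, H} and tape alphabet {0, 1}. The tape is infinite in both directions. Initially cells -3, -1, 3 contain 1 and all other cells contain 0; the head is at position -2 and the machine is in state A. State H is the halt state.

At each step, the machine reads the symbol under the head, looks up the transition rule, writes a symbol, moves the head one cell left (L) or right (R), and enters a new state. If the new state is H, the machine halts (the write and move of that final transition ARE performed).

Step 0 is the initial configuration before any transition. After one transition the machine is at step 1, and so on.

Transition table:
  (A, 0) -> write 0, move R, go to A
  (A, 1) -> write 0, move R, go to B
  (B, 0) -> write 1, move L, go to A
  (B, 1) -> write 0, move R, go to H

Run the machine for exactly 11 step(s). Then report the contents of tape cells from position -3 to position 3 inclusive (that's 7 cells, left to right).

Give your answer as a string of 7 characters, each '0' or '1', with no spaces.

Step 1: in state A at pos -2, read 0 -> (A,0)->write 0,move R,goto A. Now: state=A, head=-1, tape[-4..4]=010100010 (head:    ^)
Step 2: in state A at pos -1, read 1 -> (A,1)->write 0,move R,goto B. Now: state=B, head=0, tape[-4..4]=010000010 (head:     ^)
Step 3: in state B at pos 0, read 0 -> (B,0)->write 1,move L,goto A. Now: state=A, head=-1, tape[-4..4]=010010010 (head:    ^)
Step 4: in state A at pos -1, read 0 -> (A,0)->write 0,move R,goto A. Now: state=A, head=0, tape[-4..4]=010010010 (head:     ^)
Step 5: in state A at pos 0, read 1 -> (A,1)->write 0,move R,goto B. Now: state=B, head=1, tape[-4..4]=010000010 (head:      ^)
Step 6: in state B at pos 1, read 0 -> (B,0)->write 1,move L,goto A. Now: state=A, head=0, tape[-4..4]=010001010 (head:     ^)
Step 7: in state A at pos 0, read 0 -> (A,0)->write 0,move R,goto A. Now: state=A, head=1, tape[-4..4]=010001010 (head:      ^)
Step 8: in state A at pos 1, read 1 -> (A,1)->write 0,move R,goto B. Now: state=B, head=2, tape[-4..4]=010000010 (head:       ^)
Step 9: in state B at pos 2, read 0 -> (B,0)->write 1,move L,goto A. Now: state=A, head=1, tape[-4..4]=010000110 (head:      ^)
Step 10: in state A at pos 1, read 0 -> (A,0)->write 0,move R,goto A. Now: state=A, head=2, tape[-4..4]=010000110 (head:       ^)
Step 11: in state A at pos 2, read 1 -> (A,1)->write 0,move R,goto B. Now: state=B, head=3, tape[-4..4]=010000010 (head:        ^)

Answer: 1000001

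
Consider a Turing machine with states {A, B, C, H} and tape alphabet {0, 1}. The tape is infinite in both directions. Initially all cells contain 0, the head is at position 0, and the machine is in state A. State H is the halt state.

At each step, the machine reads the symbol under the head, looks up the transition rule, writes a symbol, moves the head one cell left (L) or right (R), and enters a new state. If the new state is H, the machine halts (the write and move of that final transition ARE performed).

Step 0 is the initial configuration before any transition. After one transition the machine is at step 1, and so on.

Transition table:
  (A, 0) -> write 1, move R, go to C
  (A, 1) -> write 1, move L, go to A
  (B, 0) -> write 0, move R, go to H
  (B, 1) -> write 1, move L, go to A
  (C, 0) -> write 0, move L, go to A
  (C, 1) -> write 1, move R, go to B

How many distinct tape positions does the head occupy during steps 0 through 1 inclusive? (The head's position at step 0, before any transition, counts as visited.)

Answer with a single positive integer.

Answer: 2

Derivation:
Step 1: in state A at pos 0, read 0 -> (A,0)->write 1,move R,goto C. Now: state=C, head=1, tape[-1..2]=0100 (head:   ^)
Head positions at steps 0..1: starting at 0, distinct positions visited = {0, 1} -> 2 position(s)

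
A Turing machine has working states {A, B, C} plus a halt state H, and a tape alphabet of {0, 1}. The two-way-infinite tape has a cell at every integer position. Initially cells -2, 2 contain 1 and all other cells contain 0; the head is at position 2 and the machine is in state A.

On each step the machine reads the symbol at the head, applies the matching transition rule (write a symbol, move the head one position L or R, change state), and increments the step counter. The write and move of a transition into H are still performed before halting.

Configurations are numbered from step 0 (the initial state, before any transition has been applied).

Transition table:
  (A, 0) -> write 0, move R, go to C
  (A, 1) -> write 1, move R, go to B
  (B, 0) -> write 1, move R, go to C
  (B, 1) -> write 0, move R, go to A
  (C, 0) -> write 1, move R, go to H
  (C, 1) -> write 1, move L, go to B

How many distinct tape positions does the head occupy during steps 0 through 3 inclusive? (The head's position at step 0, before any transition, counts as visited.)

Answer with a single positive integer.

Answer: 4

Derivation:
Step 1: in state A at pos 2, read 1 -> (A,1)->write 1,move R,goto B. Now: state=B, head=3, tape[-3..4]=01000100 (head:       ^)
Step 2: in state B at pos 3, read 0 -> (B,0)->write 1,move R,goto C. Now: state=C, head=4, tape[-3..5]=010001100 (head:        ^)
Step 3: in state C at pos 4, read 0 -> (C,0)->write 1,move R,goto H. Now: state=H, head=5, tape[-3..6]=0100011100 (head:         ^)
Head positions at steps 0..3: starting at 2, distinct positions visited = {2, 3, 4, 5} -> 4 position(s)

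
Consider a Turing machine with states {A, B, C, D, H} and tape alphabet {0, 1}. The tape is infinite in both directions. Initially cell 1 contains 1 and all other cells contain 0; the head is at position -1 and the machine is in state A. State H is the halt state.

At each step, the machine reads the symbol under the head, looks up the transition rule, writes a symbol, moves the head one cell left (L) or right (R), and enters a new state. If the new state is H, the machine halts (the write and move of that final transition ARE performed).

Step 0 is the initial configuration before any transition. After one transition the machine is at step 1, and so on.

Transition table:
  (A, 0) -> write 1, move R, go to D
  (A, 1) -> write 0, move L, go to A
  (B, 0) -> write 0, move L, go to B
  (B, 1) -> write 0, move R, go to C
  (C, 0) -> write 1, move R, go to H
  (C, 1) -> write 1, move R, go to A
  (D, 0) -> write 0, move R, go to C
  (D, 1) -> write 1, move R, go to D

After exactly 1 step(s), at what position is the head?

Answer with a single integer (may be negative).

Answer: 0

Derivation:
Step 1: in state A at pos -1, read 0 -> (A,0)->write 1,move R,goto D. Now: state=D, head=0, tape[-2..2]=01010 (head:   ^)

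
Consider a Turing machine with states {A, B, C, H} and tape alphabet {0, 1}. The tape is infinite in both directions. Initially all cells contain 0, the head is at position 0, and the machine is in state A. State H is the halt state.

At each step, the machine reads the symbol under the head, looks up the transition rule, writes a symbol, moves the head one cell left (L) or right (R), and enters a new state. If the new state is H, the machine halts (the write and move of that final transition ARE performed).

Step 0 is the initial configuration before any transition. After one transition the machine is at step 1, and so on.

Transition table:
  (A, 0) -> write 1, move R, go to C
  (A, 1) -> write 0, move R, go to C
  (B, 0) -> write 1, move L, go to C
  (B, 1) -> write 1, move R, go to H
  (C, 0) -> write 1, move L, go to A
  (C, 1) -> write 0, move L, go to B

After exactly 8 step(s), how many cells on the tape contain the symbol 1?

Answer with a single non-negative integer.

Step 1: in state A at pos 0, read 0 -> (A,0)->write 1,move R,goto C. Now: state=C, head=1, tape[-1..2]=0100 (head:   ^)
Step 2: in state C at pos 1, read 0 -> (C,0)->write 1,move L,goto A. Now: state=A, head=0, tape[-1..2]=0110 (head:  ^)
Step 3: in state A at pos 0, read 1 -> (A,1)->write 0,move R,goto C. Now: state=C, head=1, tape[-1..2]=0010 (head:   ^)
Step 4: in state C at pos 1, read 1 -> (C,1)->write 0,move L,goto B. Now: state=B, head=0, tape[-1..2]=0000 (head:  ^)
Step 5: in state B at pos 0, read 0 -> (B,0)->write 1,move L,goto C. Now: state=C, head=-1, tape[-2..2]=00100 (head:  ^)
Step 6: in state C at pos -1, read 0 -> (C,0)->write 1,move L,goto A. Now: state=A, head=-2, tape[-3..2]=001100 (head:  ^)
Step 7: in state A at pos -2, read 0 -> (A,0)->write 1,move R,goto C. Now: state=C, head=-1, tape[-3..2]=011100 (head:   ^)
Step 8: in state C at pos -1, read 1 -> (C,1)->write 0,move L,goto B. Now: state=B, head=-2, tape[-3..2]=010100 (head:  ^)
Cells containing 1 after step 8: {-2, 0} -> 2 cell(s)

Answer: 2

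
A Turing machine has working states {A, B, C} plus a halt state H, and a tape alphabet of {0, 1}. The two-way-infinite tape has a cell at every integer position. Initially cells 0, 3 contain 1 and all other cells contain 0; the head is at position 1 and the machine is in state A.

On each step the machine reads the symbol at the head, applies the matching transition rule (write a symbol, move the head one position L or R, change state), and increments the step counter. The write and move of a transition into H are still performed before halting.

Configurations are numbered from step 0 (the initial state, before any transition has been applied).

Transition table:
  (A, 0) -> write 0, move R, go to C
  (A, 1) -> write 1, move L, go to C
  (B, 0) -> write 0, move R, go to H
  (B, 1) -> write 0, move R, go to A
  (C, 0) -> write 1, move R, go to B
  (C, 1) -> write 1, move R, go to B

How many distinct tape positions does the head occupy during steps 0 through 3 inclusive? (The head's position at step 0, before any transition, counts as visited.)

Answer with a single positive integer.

Answer: 4

Derivation:
Step 1: in state A at pos 1, read 0 -> (A,0)->write 0,move R,goto C. Now: state=C, head=2, tape[-1..4]=010010 (head:    ^)
Step 2: in state C at pos 2, read 0 -> (C,0)->write 1,move R,goto B. Now: state=B, head=3, tape[-1..4]=010110 (head:     ^)
Step 3: in state B at pos 3, read 1 -> (B,1)->write 0,move R,goto A. Now: state=A, head=4, tape[-1..5]=0101000 (head:      ^)
Head positions at steps 0..3: starting at 1, distinct positions visited = {1, 2, 3, 4} -> 4 position(s)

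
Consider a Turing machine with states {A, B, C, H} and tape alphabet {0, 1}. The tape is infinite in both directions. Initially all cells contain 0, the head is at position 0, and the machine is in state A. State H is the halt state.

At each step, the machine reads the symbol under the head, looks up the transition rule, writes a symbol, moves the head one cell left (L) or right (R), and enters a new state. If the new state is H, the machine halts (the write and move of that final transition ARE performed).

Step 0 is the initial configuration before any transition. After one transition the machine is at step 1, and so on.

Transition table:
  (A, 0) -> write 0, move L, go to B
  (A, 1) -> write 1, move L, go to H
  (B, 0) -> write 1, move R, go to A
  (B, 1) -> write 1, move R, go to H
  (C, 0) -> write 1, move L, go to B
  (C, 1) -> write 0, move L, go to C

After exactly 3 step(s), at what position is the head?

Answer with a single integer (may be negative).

Step 1: in state A at pos 0, read 0 -> (A,0)->write 0,move L,goto B. Now: state=B, head=-1, tape[-2..1]=0000 (head:  ^)
Step 2: in state B at pos -1, read 0 -> (B,0)->write 1,move R,goto A. Now: state=A, head=0, tape[-2..1]=0100 (head:   ^)
Step 3: in state A at pos 0, read 0 -> (A,0)->write 0,move L,goto B. Now: state=B, head=-1, tape[-2..1]=0100 (head:  ^)

Answer: -1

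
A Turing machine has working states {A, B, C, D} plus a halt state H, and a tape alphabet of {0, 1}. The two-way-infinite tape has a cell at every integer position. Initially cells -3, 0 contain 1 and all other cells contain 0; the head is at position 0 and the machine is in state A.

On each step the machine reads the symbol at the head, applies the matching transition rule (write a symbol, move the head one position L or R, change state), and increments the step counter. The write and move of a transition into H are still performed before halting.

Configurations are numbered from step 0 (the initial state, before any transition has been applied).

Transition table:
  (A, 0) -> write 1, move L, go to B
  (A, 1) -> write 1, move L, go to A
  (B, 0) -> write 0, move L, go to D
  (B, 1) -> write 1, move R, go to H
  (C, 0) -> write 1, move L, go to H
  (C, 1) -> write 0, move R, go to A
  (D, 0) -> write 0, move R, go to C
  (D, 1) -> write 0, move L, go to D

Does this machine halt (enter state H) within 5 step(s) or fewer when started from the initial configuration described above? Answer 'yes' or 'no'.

Step 1: in state A at pos 0, read 1 -> (A,1)->write 1,move L,goto A. Now: state=A, head=-1, tape[-4..1]=010010 (head:    ^)
Step 2: in state A at pos -1, read 0 -> (A,0)->write 1,move L,goto B. Now: state=B, head=-2, tape[-4..1]=010110 (head:   ^)
Step 3: in state B at pos -2, read 0 -> (B,0)->write 0,move L,goto D. Now: state=D, head=-3, tape[-4..1]=010110 (head:  ^)
Step 4: in state D at pos -3, read 1 -> (D,1)->write 0,move L,goto D. Now: state=D, head=-4, tape[-5..1]=0000110 (head:  ^)
Step 5: in state D at pos -4, read 0 -> (D,0)->write 0,move R,goto C. Now: state=C, head=-3, tape[-5..1]=0000110 (head:   ^)
After 5 step(s): state = C (not H) -> not halted within 5 -> no

Answer: no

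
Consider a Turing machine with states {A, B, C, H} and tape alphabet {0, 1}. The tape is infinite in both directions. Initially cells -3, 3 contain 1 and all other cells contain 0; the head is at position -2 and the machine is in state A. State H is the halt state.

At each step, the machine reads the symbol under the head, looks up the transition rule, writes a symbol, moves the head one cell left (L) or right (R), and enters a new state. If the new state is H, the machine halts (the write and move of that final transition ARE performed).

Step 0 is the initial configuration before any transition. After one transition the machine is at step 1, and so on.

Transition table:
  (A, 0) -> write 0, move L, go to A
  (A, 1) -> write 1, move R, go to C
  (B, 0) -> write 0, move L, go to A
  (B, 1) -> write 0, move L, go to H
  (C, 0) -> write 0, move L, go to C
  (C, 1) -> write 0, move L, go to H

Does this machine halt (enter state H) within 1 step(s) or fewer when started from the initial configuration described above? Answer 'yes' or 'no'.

Step 1: in state A at pos -2, read 0 -> (A,0)->write 0,move L,goto A. Now: state=A, head=-3, tape[-4..4]=010000010 (head:  ^)
After 1 step(s): state = A (not H) -> not halted within 1 -> no

Answer: no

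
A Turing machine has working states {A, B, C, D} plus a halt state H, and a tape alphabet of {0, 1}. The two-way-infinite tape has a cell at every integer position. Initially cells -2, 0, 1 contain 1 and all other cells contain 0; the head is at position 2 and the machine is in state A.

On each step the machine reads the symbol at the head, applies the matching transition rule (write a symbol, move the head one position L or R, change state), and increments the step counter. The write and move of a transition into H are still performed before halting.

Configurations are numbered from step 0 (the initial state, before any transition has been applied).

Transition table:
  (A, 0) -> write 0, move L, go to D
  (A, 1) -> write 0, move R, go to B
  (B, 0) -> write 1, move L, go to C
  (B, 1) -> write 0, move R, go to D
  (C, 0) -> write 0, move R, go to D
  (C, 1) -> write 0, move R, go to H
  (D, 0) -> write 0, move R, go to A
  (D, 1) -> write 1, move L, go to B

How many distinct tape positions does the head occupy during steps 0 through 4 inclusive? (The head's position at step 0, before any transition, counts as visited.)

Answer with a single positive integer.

Answer: 3

Derivation:
Step 1: in state A at pos 2, read 0 -> (A,0)->write 0,move L,goto D. Now: state=D, head=1, tape[-3..3]=0101100 (head:     ^)
Step 2: in state D at pos 1, read 1 -> (D,1)->write 1,move L,goto B. Now: state=B, head=0, tape[-3..3]=0101100 (head:    ^)
Step 3: in state B at pos 0, read 1 -> (B,1)->write 0,move R,goto D. Now: state=D, head=1, tape[-3..3]=0100100 (head:     ^)
Step 4: in state D at pos 1, read 1 -> (D,1)->write 1,move L,goto B. Now: state=B, head=0, tape[-3..3]=0100100 (head:    ^)
Head positions at steps 0..4: starting at 2, distinct positions visited = {0, 1, 2} -> 3 position(s)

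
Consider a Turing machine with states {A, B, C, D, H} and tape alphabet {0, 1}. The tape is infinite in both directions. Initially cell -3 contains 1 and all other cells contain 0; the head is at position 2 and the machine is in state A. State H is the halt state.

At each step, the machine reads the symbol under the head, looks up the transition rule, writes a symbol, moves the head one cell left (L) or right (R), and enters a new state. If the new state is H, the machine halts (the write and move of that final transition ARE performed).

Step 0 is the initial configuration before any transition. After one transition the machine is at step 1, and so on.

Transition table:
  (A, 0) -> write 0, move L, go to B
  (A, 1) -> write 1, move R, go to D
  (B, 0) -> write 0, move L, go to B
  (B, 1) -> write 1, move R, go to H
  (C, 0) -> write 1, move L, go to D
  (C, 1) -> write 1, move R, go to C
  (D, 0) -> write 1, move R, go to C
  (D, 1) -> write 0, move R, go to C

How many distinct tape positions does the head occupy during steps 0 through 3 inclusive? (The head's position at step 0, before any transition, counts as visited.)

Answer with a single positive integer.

Answer: 4

Derivation:
Step 1: in state A at pos 2, read 0 -> (A,0)->write 0,move L,goto B. Now: state=B, head=1, tape[-4..3]=01000000 (head:      ^)
Step 2: in state B at pos 1, read 0 -> (B,0)->write 0,move L,goto B. Now: state=B, head=0, tape[-4..3]=01000000 (head:     ^)
Step 3: in state B at pos 0, read 0 -> (B,0)->write 0,move L,goto B. Now: state=B, head=-1, tape[-4..3]=01000000 (head:    ^)
Head positions at steps 0..3: starting at 2, distinct positions visited = {-1, 0, 1, 2} -> 4 position(s)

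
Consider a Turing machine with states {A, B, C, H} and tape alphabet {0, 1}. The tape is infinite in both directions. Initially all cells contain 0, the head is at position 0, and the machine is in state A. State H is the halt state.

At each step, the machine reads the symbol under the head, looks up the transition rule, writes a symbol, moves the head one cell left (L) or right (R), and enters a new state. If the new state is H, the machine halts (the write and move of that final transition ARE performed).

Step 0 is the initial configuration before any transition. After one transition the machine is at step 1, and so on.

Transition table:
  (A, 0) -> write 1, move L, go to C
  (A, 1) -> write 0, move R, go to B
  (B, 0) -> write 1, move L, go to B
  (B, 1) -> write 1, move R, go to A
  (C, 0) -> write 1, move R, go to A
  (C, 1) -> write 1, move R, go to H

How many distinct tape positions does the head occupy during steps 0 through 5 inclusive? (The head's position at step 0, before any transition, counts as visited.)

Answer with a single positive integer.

Answer: 3

Derivation:
Step 1: in state A at pos 0, read 0 -> (A,0)->write 1,move L,goto C. Now: state=C, head=-1, tape[-2..1]=0010 (head:  ^)
Step 2: in state C at pos -1, read 0 -> (C,0)->write 1,move R,goto A. Now: state=A, head=0, tape[-2..1]=0110 (head:   ^)
Step 3: in state A at pos 0, read 1 -> (A,1)->write 0,move R,goto B. Now: state=B, head=1, tape[-2..2]=01000 (head:    ^)
Step 4: in state B at pos 1, read 0 -> (B,0)->write 1,move L,goto B. Now: state=B, head=0, tape[-2..2]=01010 (head:   ^)
Step 5: in state B at pos 0, read 0 -> (B,0)->write 1,move L,goto B. Now: state=B, head=-1, tape[-2..2]=01110 (head:  ^)
Head positions at steps 0..5: starting at 0, distinct positions visited = {-1, 0, 1} -> 3 position(s)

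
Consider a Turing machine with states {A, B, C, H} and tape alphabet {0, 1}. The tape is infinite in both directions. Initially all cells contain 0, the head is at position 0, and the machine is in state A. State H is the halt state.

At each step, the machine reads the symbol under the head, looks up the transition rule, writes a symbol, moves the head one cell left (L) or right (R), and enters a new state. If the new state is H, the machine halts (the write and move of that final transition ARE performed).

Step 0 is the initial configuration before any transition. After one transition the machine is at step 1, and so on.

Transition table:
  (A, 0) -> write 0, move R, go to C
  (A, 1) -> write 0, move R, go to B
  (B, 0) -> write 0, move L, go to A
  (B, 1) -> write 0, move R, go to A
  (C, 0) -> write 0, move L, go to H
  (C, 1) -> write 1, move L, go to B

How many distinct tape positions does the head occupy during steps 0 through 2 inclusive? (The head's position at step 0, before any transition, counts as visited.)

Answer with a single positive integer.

Step 1: in state A at pos 0, read 0 -> (A,0)->write 0,move R,goto C. Now: state=C, head=1, tape[-1..2]=0000 (head:   ^)
Step 2: in state C at pos 1, read 0 -> (C,0)->write 0,move L,goto H. Now: state=H, head=0, tape[-1..2]=0000 (head:  ^)
Head positions at steps 0..2: starting at 0, distinct positions visited = {0, 1} -> 2 position(s)

Answer: 2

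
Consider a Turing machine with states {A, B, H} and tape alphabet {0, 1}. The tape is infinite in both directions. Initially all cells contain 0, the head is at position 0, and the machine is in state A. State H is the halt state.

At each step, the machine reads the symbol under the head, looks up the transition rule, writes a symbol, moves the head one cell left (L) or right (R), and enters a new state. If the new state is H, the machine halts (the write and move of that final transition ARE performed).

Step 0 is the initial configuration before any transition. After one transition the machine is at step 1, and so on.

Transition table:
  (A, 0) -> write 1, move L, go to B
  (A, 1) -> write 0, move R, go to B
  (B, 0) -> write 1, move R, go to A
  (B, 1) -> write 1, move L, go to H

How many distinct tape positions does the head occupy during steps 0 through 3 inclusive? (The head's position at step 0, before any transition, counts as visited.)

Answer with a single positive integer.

Answer: 3

Derivation:
Step 1: in state A at pos 0, read 0 -> (A,0)->write 1,move L,goto B. Now: state=B, head=-1, tape[-2..1]=0010 (head:  ^)
Step 2: in state B at pos -1, read 0 -> (B,0)->write 1,move R,goto A. Now: state=A, head=0, tape[-2..1]=0110 (head:   ^)
Step 3: in state A at pos 0, read 1 -> (A,1)->write 0,move R,goto B. Now: state=B, head=1, tape[-2..2]=01000 (head:    ^)
Head positions at steps 0..3: starting at 0, distinct positions visited = {-1, 0, 1} -> 3 position(s)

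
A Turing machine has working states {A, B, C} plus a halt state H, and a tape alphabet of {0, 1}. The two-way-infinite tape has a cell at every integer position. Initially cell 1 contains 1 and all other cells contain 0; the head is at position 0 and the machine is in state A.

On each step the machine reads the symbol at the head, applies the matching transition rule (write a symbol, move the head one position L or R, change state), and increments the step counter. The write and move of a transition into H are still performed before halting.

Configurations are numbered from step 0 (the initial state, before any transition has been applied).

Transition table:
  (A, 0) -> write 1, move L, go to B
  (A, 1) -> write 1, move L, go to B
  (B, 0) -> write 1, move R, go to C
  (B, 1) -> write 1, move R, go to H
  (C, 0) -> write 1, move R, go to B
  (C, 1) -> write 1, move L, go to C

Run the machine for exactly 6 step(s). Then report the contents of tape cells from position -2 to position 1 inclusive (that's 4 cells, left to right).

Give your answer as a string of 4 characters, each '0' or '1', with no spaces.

Answer: 1111

Derivation:
Step 1: in state A at pos 0, read 0 -> (A,0)->write 1,move L,goto B. Now: state=B, head=-1, tape[-2..2]=00110 (head:  ^)
Step 2: in state B at pos -1, read 0 -> (B,0)->write 1,move R,goto C. Now: state=C, head=0, tape[-2..2]=01110 (head:   ^)
Step 3: in state C at pos 0, read 1 -> (C,1)->write 1,move L,goto C. Now: state=C, head=-1, tape[-2..2]=01110 (head:  ^)
Step 4: in state C at pos -1, read 1 -> (C,1)->write 1,move L,goto C. Now: state=C, head=-2, tape[-3..2]=001110 (head:  ^)
Step 5: in state C at pos -2, read 0 -> (C,0)->write 1,move R,goto B. Now: state=B, head=-1, tape[-3..2]=011110 (head:   ^)
Step 6: in state B at pos -1, read 1 -> (B,1)->write 1,move R,goto H. Now: state=H, head=0, tape[-3..2]=011110 (head:    ^)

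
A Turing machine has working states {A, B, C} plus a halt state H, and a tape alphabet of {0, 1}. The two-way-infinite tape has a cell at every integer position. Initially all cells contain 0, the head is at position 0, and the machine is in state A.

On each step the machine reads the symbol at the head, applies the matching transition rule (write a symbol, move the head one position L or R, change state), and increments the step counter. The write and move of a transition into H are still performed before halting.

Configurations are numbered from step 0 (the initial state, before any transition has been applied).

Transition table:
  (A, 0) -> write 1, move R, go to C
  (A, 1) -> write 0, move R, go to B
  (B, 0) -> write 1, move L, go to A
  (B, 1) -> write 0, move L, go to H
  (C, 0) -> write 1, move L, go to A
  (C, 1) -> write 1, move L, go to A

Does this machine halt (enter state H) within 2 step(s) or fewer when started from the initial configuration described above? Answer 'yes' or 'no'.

Step 1: in state A at pos 0, read 0 -> (A,0)->write 1,move R,goto C. Now: state=C, head=1, tape[-1..2]=0100 (head:   ^)
Step 2: in state C at pos 1, read 0 -> (C,0)->write 1,move L,goto A. Now: state=A, head=0, tape[-1..2]=0110 (head:  ^)
After 2 step(s): state = A (not H) -> not halted within 2 -> no

Answer: no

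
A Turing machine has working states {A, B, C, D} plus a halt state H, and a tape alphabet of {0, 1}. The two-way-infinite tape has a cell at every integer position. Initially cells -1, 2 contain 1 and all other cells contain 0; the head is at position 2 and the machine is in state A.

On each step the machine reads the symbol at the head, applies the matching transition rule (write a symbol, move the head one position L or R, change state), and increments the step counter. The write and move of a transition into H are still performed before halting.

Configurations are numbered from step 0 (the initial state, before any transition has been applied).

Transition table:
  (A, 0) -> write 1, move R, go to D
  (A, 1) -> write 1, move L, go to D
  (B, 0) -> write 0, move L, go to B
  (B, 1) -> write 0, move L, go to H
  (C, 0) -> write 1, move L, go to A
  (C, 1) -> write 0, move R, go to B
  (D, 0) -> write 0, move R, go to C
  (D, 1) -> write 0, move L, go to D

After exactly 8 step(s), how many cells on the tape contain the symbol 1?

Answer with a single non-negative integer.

Answer: 0

Derivation:
Step 1: in state A at pos 2, read 1 -> (A,1)->write 1,move L,goto D. Now: state=D, head=1, tape[-2..3]=010010 (head:    ^)
Step 2: in state D at pos 1, read 0 -> (D,0)->write 0,move R,goto C. Now: state=C, head=2, tape[-2..3]=010010 (head:     ^)
Step 3: in state C at pos 2, read 1 -> (C,1)->write 0,move R,goto B. Now: state=B, head=3, tape[-2..4]=0100000 (head:      ^)
Step 4: in state B at pos 3, read 0 -> (B,0)->write 0,move L,goto B. Now: state=B, head=2, tape[-2..4]=0100000 (head:     ^)
Step 5: in state B at pos 2, read 0 -> (B,0)->write 0,move L,goto B. Now: state=B, head=1, tape[-2..4]=0100000 (head:    ^)
Step 6: in state B at pos 1, read 0 -> (B,0)->write 0,move L,goto B. Now: state=B, head=0, tape[-2..4]=0100000 (head:   ^)
Step 7: in state B at pos 0, read 0 -> (B,0)->write 0,move L,goto B. Now: state=B, head=-1, tape[-2..4]=0100000 (head:  ^)
Step 8: in state B at pos -1, read 1 -> (B,1)->write 0,move L,goto H. Now: state=H, head=-2, tape[-3..4]=00000000 (head:  ^)
No cell contains 1 after step 8 -> 0 cell(s)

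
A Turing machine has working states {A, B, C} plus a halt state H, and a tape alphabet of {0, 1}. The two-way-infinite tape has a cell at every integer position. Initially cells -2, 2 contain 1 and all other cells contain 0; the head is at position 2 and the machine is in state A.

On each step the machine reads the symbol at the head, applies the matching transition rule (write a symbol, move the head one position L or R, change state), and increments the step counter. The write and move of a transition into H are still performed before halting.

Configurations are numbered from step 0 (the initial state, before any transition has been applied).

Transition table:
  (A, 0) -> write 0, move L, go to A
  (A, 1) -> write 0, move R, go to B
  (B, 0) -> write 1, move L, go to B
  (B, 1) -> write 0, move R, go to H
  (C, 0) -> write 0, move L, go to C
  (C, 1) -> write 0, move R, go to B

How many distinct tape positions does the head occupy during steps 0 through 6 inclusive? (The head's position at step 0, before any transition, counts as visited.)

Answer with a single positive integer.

Answer: 6

Derivation:
Step 1: in state A at pos 2, read 1 -> (A,1)->write 0,move R,goto B. Now: state=B, head=3, tape[-3..4]=01000000 (head:       ^)
Step 2: in state B at pos 3, read 0 -> (B,0)->write 1,move L,goto B. Now: state=B, head=2, tape[-3..4]=01000010 (head:      ^)
Step 3: in state B at pos 2, read 0 -> (B,0)->write 1,move L,goto B. Now: state=B, head=1, tape[-3..4]=01000110 (head:     ^)
Step 4: in state B at pos 1, read 0 -> (B,0)->write 1,move L,goto B. Now: state=B, head=0, tape[-3..4]=01001110 (head:    ^)
Step 5: in state B at pos 0, read 0 -> (B,0)->write 1,move L,goto B. Now: state=B, head=-1, tape[-3..4]=01011110 (head:   ^)
Step 6: in state B at pos -1, read 0 -> (B,0)->write 1,move L,goto B. Now: state=B, head=-2, tape[-3..4]=01111110 (head:  ^)
Head positions at steps 0..6: starting at 2, distinct positions visited = {-2, -1, 0, 1, 2, 3} -> 6 position(s)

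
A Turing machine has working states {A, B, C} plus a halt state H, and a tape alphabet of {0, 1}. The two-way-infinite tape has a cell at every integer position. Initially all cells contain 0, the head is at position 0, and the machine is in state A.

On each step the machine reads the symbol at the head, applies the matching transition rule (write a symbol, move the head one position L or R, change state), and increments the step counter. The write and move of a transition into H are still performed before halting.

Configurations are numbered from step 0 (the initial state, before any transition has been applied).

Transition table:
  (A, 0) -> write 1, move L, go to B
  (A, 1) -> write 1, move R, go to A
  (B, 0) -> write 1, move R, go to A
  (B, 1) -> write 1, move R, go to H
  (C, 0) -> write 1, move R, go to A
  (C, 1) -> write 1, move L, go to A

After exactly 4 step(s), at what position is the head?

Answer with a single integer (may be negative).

Step 1: in state A at pos 0, read 0 -> (A,0)->write 1,move L,goto B. Now: state=B, head=-1, tape[-2..1]=0010 (head:  ^)
Step 2: in state B at pos -1, read 0 -> (B,0)->write 1,move R,goto A. Now: state=A, head=0, tape[-2..1]=0110 (head:   ^)
Step 3: in state A at pos 0, read 1 -> (A,1)->write 1,move R,goto A. Now: state=A, head=1, tape[-2..2]=01100 (head:    ^)
Step 4: in state A at pos 1, read 0 -> (A,0)->write 1,move L,goto B. Now: state=B, head=0, tape[-2..2]=01110 (head:   ^)

Answer: 0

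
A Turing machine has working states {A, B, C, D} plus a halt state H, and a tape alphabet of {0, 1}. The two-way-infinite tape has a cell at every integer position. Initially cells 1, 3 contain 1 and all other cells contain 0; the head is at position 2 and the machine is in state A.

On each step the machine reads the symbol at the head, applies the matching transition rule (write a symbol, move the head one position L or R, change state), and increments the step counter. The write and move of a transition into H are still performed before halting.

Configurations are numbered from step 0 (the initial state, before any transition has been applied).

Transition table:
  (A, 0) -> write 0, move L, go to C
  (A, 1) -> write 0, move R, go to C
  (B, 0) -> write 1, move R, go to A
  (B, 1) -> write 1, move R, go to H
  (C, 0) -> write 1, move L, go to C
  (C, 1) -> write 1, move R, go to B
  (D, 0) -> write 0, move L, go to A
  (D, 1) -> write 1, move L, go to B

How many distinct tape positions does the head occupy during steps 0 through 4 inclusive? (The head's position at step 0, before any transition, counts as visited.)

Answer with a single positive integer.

Step 1: in state A at pos 2, read 0 -> (A,0)->write 0,move L,goto C. Now: state=C, head=1, tape[0..4]=01010 (head:  ^)
Step 2: in state C at pos 1, read 1 -> (C,1)->write 1,move R,goto B. Now: state=B, head=2, tape[0..4]=01010 (head:   ^)
Step 3: in state B at pos 2, read 0 -> (B,0)->write 1,move R,goto A. Now: state=A, head=3, tape[0..4]=01110 (head:    ^)
Step 4: in state A at pos 3, read 1 -> (A,1)->write 0,move R,goto C. Now: state=C, head=4, tape[0..5]=011000 (head:     ^)
Head positions at steps 0..4: starting at 2, distinct positions visited = {1, 2, 3, 4} -> 4 position(s)

Answer: 4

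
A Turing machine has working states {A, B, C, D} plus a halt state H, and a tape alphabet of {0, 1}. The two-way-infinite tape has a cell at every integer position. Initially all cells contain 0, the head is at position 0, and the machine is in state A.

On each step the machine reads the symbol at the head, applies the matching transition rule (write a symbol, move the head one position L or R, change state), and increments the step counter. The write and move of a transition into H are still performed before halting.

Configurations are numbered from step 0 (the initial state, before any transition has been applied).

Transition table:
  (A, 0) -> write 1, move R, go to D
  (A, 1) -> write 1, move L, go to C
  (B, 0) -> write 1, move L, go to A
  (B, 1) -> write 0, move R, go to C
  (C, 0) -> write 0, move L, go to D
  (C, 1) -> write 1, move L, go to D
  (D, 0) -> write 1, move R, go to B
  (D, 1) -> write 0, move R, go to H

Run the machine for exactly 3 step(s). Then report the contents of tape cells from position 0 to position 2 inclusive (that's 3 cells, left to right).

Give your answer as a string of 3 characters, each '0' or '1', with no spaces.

Answer: 111

Derivation:
Step 1: in state A at pos 0, read 0 -> (A,0)->write 1,move R,goto D. Now: state=D, head=1, tape[-1..2]=0100 (head:   ^)
Step 2: in state D at pos 1, read 0 -> (D,0)->write 1,move R,goto B. Now: state=B, head=2, tape[-1..3]=01100 (head:    ^)
Step 3: in state B at pos 2, read 0 -> (B,0)->write 1,move L,goto A. Now: state=A, head=1, tape[-1..3]=01110 (head:   ^)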